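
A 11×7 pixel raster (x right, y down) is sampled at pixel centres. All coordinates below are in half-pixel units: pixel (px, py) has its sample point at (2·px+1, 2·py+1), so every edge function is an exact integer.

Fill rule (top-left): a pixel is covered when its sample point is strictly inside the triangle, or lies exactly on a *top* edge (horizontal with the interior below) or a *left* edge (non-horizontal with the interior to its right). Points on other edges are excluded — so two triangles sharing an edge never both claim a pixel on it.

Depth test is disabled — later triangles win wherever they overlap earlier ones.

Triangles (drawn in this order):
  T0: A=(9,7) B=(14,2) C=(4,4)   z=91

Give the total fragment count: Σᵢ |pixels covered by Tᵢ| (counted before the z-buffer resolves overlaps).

T0:
  2·area = 40  (B↔C swapped to make it positive)
  edge (9, 7)→(4, 4): d=(-5,-3) top-left  bias=+0
  edge (4, 4)→(14, 2): d=(10,-2) top-left  bias=+0
  edge (14, 2)→(9, 7): d=(-5,5) right/bottom  bias=-1
    (7,0)@(15, 1): e=[48,-8,0] → ·  [on edge]
    (9,0)@(19, 1): e=[60,0,-20] → ·  [on edge]
    (4,1)@(9, 3): e=[20,0,20] → #  [on edge]
    (5,1)@(11, 3): e=[26,4,10] → #
    (6,1)@(13, 3): e=[32,8,0] → ·  [on edge]
    (3,2)@(7, 5): e=[4,16,20] → #
    (5,2)@(11, 5): e=[16,24,0] → ·  [on edge]
    (3,3)@(7, 7): e=[-6,36,10] → ·
    (4,3)@(9, 7): e=[0,40,0] → ·  [on edge]
    (3,4)@(7, 9): e=[-16,56,0] → ·  [on edge]
    (2,5)@(5, 11): e=[-32,72,0] → ·  [on edge]
    (1,6)@(3, 13): e=[-48,88,0] → ·  [on edge]
    (9,6)@(19, 13): e=[0,120,-80] → ·  [on edge]
  covered (4 px):
    · · · · · · · · · · ·
    · · · · # # · · · · ·
    · · · # # · · · · · ·
    · · · · · · · · · · ·
    · · · · · · · · · · ·
    · · · · · · · · · · ·
    · · · · · · · · · · ·

Result: 4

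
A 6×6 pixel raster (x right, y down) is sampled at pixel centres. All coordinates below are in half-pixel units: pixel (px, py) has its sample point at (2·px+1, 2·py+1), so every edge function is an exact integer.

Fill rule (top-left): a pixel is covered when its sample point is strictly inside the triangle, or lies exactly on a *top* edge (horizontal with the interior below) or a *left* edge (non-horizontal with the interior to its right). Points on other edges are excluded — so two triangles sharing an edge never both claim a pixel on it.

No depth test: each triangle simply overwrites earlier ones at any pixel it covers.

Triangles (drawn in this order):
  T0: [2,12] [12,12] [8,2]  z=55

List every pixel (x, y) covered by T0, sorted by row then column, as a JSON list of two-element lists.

T0:
  2·area = 100  (B↔C swapped to make it positive)
  edge (2, 12)→(8, 2): d=(6,-10) top-left  bias=+0
  edge (8, 2)→(12, 12): d=(4,10) right/bottom  bias=-1
  edge (12, 12)→(2, 12): d=(-10,0) right/bottom  bias=-1
    (3,2)@(7, 5): e=[8,22,70] → █
    (4,2)@(9, 5): e=[28,2,70] → █
    (5,2)@(11, 5): e=[48,-18,70] → ·
    (2,3)@(5, 7): e=[0,50,50] → █  [on edge]
    (5,3)@(11, 7): e=[60,-10,50] → ·
    (2,4)@(5, 9): e=[12,58,30] → █
    (5,4)@(11, 9): e=[72,-2,30] → ·
    (1,5)@(3, 11): e=[4,86,10] → █
    (5,5)@(11, 11): e=[84,6,10] → █
  covered (13 px):
    · · · · · ·
    · · · · · ·
    · · · █ █ ·
    · · █ █ █ ·
    · · █ █ █ ·
    · █ █ █ █ █

Result: [[3,2],[4,2],[2,3],[3,3],[4,3],[2,4],[3,4],[4,4],[1,5],[2,5],[3,5],[4,5],[5,5]]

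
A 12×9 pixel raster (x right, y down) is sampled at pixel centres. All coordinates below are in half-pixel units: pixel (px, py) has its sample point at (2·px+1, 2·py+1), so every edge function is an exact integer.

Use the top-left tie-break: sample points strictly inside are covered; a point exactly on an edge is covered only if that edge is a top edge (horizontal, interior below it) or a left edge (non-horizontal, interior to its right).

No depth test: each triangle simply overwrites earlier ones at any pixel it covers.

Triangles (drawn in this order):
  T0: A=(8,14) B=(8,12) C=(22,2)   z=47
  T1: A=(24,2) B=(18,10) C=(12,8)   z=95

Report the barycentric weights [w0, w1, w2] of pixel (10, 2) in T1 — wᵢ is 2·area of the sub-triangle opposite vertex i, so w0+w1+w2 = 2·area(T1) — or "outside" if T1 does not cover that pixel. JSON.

T0:
  2·area = 28
  edge (8, 14)→(8, 12): d=(0,-2) top-left  bias=+0
  edge (8, 12)→(22, 2): d=(14,-10) top-left  bias=+0
  edge (22, 2)→(8, 14): d=(-14,12) right/bottom  bias=-1
    (7,3)@(15, 7): e=[14,0,14] → #  [on edge]
    (8,3)@(17, 7): e=[18,20,-10] → ·
    (6,4)@(13, 9): e=[10,8,10] → #
    (7,4)@(15, 9): e=[14,28,-14] → ·
    (5,5)@(11, 11): e=[6,16,6] → #
    (6,5)@(13, 11): e=[10,36,-18] → ·
    (4,6)@(9, 13): e=[2,24,2] → #
    (5,6)@(11, 13): e=[6,44,-22] → ·
    (4,7)@(9, 15): e=[2,52,-26] → ·
    (0,8)@(1, 17): e=[-14,0,42] → ·  [on edge]
  covered (4 px):
    · · · · · · · · · · · ·
    · · · · · · · · · · · ·
    · · · · · · · · · · · ·
    · · · · · · · # · · · ·
    · · · · · · # · · · · ·
    · · · · · # · · · · · ·
    · · · · # · · · · · · ·
    · · · · · · · · · · · ·
    · · · · · · · · · · · ·
T1:
  2·area = 60
  edge (24, 2)→(18, 10): d=(-6,8) right/bottom  bias=-1
  edge (18, 10)→(12, 8): d=(-6,-2) top-left  bias=+0
  edge (12, 8)→(24, 2): d=(12,-6) top-left  bias=+0
    (11,1)@(23, 3): e=[2,52,6] → #
    (1,2)@(3, 5): e=[150,0,-90] → ·  [on edge]
    (9,2)@(19, 5): e=[22,32,6] → #
    (10,2)@(21, 5): e=[6,36,18] → #
    (11,2)@(23, 5): e=[-10,40,30] → ·
    (4,3)@(9, 7): e=[90,0,-30] → ·  [on edge]
    (7,3)@(15, 7): e=[42,12,6] → #
    (8,3)@(17, 7): e=[26,16,18] → #
    (10,3)@(21, 7): e=[-6,24,42] → ·
    (7,4)@(15, 9): e=[30,0,30] → #  [on edge]
    (9,4)@(19, 9): e=[-2,8,54] → ·
    (7,5)@(15, 11): e=[18,-12,54] → ·
    (10,5)@(21, 11): e=[-30,0,90] → ·  [on edge]
  covered (8 px):
    · · · · · · · · · · · ·
    · · · · · · · · · · · #
    · · · · · · · · · # # ·
    · · · · · · · # # # · ·
    · · · · · · · # # · · ·
    · · · · · · · · · · · ·
    · · · · · · · · · · · ·
    · · · · · · · · · · · ·
    · · · · · · · · · · · ·

Answer: [36,18,6]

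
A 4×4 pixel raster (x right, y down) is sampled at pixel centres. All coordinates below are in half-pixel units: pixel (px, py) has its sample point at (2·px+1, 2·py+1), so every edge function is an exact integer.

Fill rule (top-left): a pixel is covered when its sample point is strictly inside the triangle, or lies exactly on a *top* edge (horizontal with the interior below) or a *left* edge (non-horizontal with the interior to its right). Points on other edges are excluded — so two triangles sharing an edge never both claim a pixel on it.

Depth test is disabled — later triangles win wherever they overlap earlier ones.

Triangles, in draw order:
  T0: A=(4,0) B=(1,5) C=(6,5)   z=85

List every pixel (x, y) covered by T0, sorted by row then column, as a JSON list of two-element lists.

T0:
  2·area = 25  (B↔C swapped to make it positive)
  edge (4, 0)→(6, 5): d=(2,5) right/bottom  bias=-1
  edge (6, 5)→(1, 5): d=(-5,0) right/bottom  bias=-1
  edge (1, 5)→(4, 0): d=(3,-5) top-left  bias=+0
    (1,1)@(3, 3): e=[11,10,4] → █
    (2,1)@(5, 3): e=[1,10,14] → █
    (3,1)@(7, 3): e=[-9,10,24] → ·
    (0,2)@(1, 5): e=[25,0,0] → ·  [on edge]
    (1,2)@(3, 5): e=[15,0,10] → ·  [on edge]
    (2,2)@(5, 5): e=[5,0,20] → ·  [on edge]
    (3,2)@(7, 5): e=[-5,0,30] → ·  [on edge]
  covered (2 px):
    · · · ·
    · █ █ ·
    · · · ·
    · · · ·

Result: [[1,1],[2,1]]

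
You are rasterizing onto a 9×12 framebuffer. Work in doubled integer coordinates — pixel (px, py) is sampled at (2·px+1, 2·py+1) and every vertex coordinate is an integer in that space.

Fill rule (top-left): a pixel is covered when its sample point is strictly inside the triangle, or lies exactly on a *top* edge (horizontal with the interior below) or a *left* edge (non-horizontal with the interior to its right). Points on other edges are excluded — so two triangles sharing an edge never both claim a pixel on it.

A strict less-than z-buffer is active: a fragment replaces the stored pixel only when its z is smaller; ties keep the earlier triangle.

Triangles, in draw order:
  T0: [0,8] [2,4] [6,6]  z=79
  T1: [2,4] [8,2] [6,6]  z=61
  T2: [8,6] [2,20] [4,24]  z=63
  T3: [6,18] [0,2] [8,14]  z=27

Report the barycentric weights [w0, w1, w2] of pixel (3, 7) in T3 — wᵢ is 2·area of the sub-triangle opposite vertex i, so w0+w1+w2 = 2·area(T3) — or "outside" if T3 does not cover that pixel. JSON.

T0:
  2·area = 20
  edge (0, 8)→(2, 4): d=(2,-4) top-left  bias=+0
  edge (2, 4)→(6, 6): d=(4,2) right/bottom  bias=-1
  edge (6, 6)→(0, 8): d=(-6,2) right/bottom  bias=-1
    (7,1)@(15, 3): e=[50,-30,0] → ·  [on edge]
    (1,2)@(3, 5): e=[6,2,12] → #
    (2,2)@(5, 5): e=[14,-2,8] → ·
    (4,2)@(9, 5): e=[30,-10,0] → ·  [on edge]
    (0,3)@(1, 7): e=[2,14,4] → #
    (1,3)@(3, 7): e=[10,10,0] → ·  [on edge]
    (0,4)@(1, 9): e=[6,22,-8] → ·
  covered (2 px):
    · · · · · · · · ·
    · · · · · · · · ·
    · # · · · · · · ·
    # · · · · · · · ·
    · · · · · · · · ·
    · · · · · · · · ·
    · · · · · · · · ·
    · · · · · · · · ·
    · · · · · · · · ·
    · · · · · · · · ·
    · · · · · · · · ·
    · · · · · · · · ·
T1:
  2·area = 20
  edge (2, 4)→(8, 2): d=(6,-2) top-left  bias=+0
  edge (8, 2)→(6, 6): d=(-2,4) right/bottom  bias=-1
  edge (6, 6)→(2, 4): d=(-4,-2) top-left  bias=+0
    (5,0)@(11, 1): e=[0,-10,30] → ·  [on edge]
    (2,1)@(5, 3): e=[0,10,10] → #  [on edge]
    (3,1)@(7, 3): e=[4,2,14] → #
    (4,1)@(9, 3): e=[8,-6,18] → ·
    (2,2)@(5, 5): e=[12,6,2] → #
    (3,2)@(7, 5): e=[16,-2,6] → ·
    (2,3)@(5, 7): e=[24,2,-6] → ·
  covered (3 px):
    · · · · · · · · ·
    · · # # · · · · ·
    · · # · · · · · ·
    · · · · · · · · ·
    · · · · · · · · ·
    · · · · · · · · ·
    · · · · · · · · ·
    · · · · · · · · ·
    · · · · · · · · ·
    · · · · · · · · ·
    · · · · · · · · ·
    · · · · · · · · ·
T2:
  2·area = 52  (B↔C swapped to make it positive)
  edge (8, 6)→(4, 24): d=(-4,18) right/bottom  bias=-1
  edge (4, 24)→(2, 20): d=(-2,-4) top-left  bias=+0
  edge (2, 20)→(8, 6): d=(6,-14) top-left  bias=+0
    (3,4)@(7, 9): e=[6,42,4] → #
    (4,4)@(9, 9): e=[-30,50,32] → ·
    (3,5)@(7, 11): e=[-2,38,16] → ·
    (2,6)@(5, 13): e=[26,26,0] → #  [on edge]
    (3,6)@(7, 13): e=[-10,34,28] → ·
    (2,7)@(5, 15): e=[18,22,12] → #
    (3,7)@(7, 15): e=[-18,30,40] → ·
    (2,8)@(5, 17): e=[10,18,24] → #
    (3,8)@(7, 17): e=[-26,26,52] → ·
    (1,9)@(3, 19): e=[38,6,8] → #
    (3,9)@(7, 19): e=[-34,22,64] → ·
    (1,10)@(3, 21): e=[30,2,20] → #
  covered (7 px):
    · · · · · · · · ·
    · · · · · · · · ·
    · · · · · · · · ·
    · · · · · · · · ·
    · · · # · · · · ·
    · · · · · · · · ·
    · · # · · · · · ·
    · · # · · · · · ·
    · · # · · · · · ·
    · # # · · · · · ·
    · # · · · · · · ·
    · · · · · · · · ·
T3:
  2·area = 56
  edge (6, 18)→(0, 2): d=(-6,-16) top-left  bias=+0
  edge (0, 2)→(8, 14): d=(8,12) right/bottom  bias=-1
  edge (8, 14)→(6, 18): d=(-2,4) right/bottom  bias=-1
    (1,3)@(3, 7): e=[18,4,34] → #
    (2,3)@(5, 7): e=[50,-20,26] → ·
    (1,4)@(3, 9): e=[6,20,30] → #
    (2,4)@(5, 9): e=[38,-4,22] → ·
    (1,5)@(3, 11): e=[-6,36,26] → ·
    (2,5)@(5, 11): e=[26,12,18] → #
    (3,5)@(7, 11): e=[58,-12,10] → ·
    (2,6)@(5, 13): e=[14,28,14] → #
    (3,6)@(7, 13): e=[46,4,6] → #
    (4,6)@(9, 13): e=[78,-20,-2] → ·
    (2,7)@(5, 15): e=[2,44,10] → #
    (4,7)@(9, 15): e=[66,-4,-6] → ·
  covered (7 px):
    · · · · · · · · ·
    · · · · · · · · ·
    · · · · · · · · ·
    · # · · · · · · ·
    · # · · · · · · ·
    · · # · · · · · ·
    · · # # · · · · ·
    · · # # · · · · ·
    · · · · · · · · ·
    · · · · · · · · ·
    · · · · · · · · ·
    · · · · · · · · ·

Result: [20,2,34]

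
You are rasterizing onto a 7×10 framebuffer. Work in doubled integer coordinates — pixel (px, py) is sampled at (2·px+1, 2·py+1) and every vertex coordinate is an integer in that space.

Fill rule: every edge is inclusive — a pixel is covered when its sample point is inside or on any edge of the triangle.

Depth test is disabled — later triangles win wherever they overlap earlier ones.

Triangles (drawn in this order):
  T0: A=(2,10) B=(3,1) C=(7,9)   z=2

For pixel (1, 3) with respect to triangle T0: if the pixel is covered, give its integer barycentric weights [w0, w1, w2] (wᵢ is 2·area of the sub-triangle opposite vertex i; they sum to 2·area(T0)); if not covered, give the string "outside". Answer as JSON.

T0:
  2·area = 44
  edge (2, 10)→(3, 1): d=(1,-9) inclusive
  edge (3, 1)→(7, 9): d=(4,8) inclusive
  edge (7, 9)→(2, 10): d=(-5,1) inclusive
    (1,0)@(3, 1): e=[0,0,44] → █  [on edge]
    (2,0)@(5, 1): e=[18,-16,42] → ·
    (1,1)@(3, 3): e=[2,8,34] → █
    (2,1)@(5, 3): e=[20,-8,32] → ·
    (1,2)@(3, 5): e=[4,16,24] → █
    (2,2)@(5, 5): e=[22,0,22] → █  [on edge]
    (3,2)@(7, 5): e=[40,-16,20] → ·
    (1,3)@(3, 7): e=[6,24,14] → █
    (3,3)@(7, 7): e=[42,-8,10] → ·
    (1,4)@(3, 9): e=[8,32,4] → █
    (3,4)@(7, 9): e=[44,0,0] → █  [on edge]
    (4,4)@(9, 9): e=[62,-16,-2] → ·
    (4,6)@(9, 13): e=[66,0,-22] → ·  [on edge]
    (5,8)@(11, 17): e=[88,0,-44] → ·  [on edge]
    (0,9)@(1, 19): e=[0,88,-44] → ·  [on edge]
  covered (9 px):
    · █ · · · · ·
    · █ · · · · ·
    · █ █ · · · ·
    · █ █ · · · ·
    · █ █ █ · · ·
    · · · · · · ·
    · · · · · · ·
    · · · · · · ·
    · · · · · · ·
    · · · · · · ·

Result: [24,14,6]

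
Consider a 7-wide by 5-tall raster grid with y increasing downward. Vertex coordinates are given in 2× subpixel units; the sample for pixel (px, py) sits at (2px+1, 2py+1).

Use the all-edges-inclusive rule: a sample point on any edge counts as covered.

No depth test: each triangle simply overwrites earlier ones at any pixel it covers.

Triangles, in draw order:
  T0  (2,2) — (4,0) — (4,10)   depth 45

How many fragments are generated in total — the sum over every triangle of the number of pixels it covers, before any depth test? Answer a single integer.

T0:
  2·area = 20
  edge (2, 2)→(4, 0): d=(2,-2) inclusive
  edge (4, 0)→(4, 10): d=(0,10) inclusive
  edge (4, 10)→(2, 2): d=(-2,-8) inclusive
    (1,0)@(3, 1): e=[0,10,10] → X  [on edge]
    (2,0)@(5, 1): e=[4,-10,26] → .
    (0,1)@(1, 3): e=[0,30,-10] → .  [on edge]
    (1,1)@(3, 3): e=[4,10,6] → X
    (2,1)@(5, 3): e=[8,-10,22] → .
    (1,2)@(3, 5): e=[8,10,2] → X
    (2,2)@(5, 5): e=[12,-10,18] → .
    (1,3)@(3, 7): e=[12,10,-2] → .
  covered (3 px):
    . X . . . . .
    . X . . . . .
    . X . . . . .
    . . . . . . .
    . . . . . . .

Result: 3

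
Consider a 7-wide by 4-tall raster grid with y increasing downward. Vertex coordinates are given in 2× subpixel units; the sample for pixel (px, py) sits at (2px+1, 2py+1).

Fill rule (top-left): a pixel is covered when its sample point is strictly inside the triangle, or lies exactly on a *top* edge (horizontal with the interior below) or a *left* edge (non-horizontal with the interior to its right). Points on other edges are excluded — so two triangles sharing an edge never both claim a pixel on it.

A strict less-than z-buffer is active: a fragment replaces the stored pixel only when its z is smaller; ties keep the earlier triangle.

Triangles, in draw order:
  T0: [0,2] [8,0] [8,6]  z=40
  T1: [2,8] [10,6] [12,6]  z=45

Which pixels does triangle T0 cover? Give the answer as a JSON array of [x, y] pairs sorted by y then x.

T0:
  2·area = 48
  edge (0, 2)→(8, 0): d=(8,-2) top-left  bias=+0
  edge (8, 0)→(8, 6): d=(0,6) right/bottom  bias=-1
  edge (8, 6)→(0, 2): d=(-8,-4) top-left  bias=+0
    (2,0)@(5, 1): e=[2,18,28] → #
    (3,0)@(7, 1): e=[6,6,36] → #
    (4,0)@(9, 1): e=[10,-6,44] → ·
    (1,1)@(3, 3): e=[14,30,4] → #
    (4,1)@(9, 3): e=[26,-6,28] → ·
    (1,2)@(3, 5): e=[30,30,-12] → ·
    (2,2)@(5, 5): e=[34,18,-4] → ·
    (3,2)@(7, 5): e=[38,6,4] → #
    (4,2)@(9, 5): e=[42,-6,12] → ·
    (3,3)@(7, 7): e=[54,6,-12] → ·
  covered (6 px):
    · · # # · · ·
    · # # # · · ·
    · · · # · · ·
    · · · · · · ·
T1:
  2·area = 4
  edge (2, 8)→(10, 6): d=(8,-2) top-left  bias=+0
  edge (10, 6)→(12, 6): d=(2,0) top-left  bias=+0
  edge (12, 6)→(2, 8): d=(-10,2) right/bottom  bias=-1
    (3,3)@(7, 7): e=[2,2,0] → ·  [on edge]
  covered (0 px):
    · · · · · · ·
    · · · · · · ·
    · · · · · · ·
    · · · · · · ·

Final: [[2,0],[3,0],[1,1],[2,1],[3,1],[3,2]]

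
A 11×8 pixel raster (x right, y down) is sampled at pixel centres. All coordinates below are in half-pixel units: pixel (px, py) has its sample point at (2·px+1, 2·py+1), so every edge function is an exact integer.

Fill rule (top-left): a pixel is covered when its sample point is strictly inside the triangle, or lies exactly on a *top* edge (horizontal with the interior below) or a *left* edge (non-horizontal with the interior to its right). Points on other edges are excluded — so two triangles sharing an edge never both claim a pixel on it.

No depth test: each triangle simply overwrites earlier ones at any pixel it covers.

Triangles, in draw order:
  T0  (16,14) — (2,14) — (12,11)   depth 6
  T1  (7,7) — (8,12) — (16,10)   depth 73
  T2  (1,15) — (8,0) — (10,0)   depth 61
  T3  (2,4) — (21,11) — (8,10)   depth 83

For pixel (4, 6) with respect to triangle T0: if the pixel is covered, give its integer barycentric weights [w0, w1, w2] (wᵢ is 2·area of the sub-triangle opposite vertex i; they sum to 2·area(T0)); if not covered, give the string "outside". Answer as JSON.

T0:
  2·area = 42
  edge (16, 14)→(2, 14): d=(-14,0) right/bottom  bias=-1
  edge (2, 14)→(12, 11): d=(10,-3) top-left  bias=+0
  edge (12, 11)→(16, 14): d=(4,3) right/bottom  bias=-1
    (3,6)@(7, 13): e=[14,5,23] → #
    (4,6)@(9, 13): e=[14,11,17] → #
    (5,6)@(11, 13): e=[14,17,11] → #
    (6,6)@(13, 13): e=[14,23,5] → #
    (7,6)@(15, 13): e=[14,29,-1] → ·
    (3,7)@(7, 15): e=[-14,25,31] → ·
    (4,7)@(9, 15): e=[-14,31,25] → ·
    (5,7)@(11, 15): e=[-14,37,19] → ·
    (6,7)@(13, 15): e=[-14,43,13] → ·
  covered (4 px):
    · · · · · · · · · · ·
    · · · · · · · · · · ·
    · · · · · · · · · · ·
    · · · · · · · · · · ·
    · · · · · · · · · · ·
    · · · · · · · · · · ·
    · · · # # # # · · · ·
    · · · · · · · · · · ·
T1:
  2·area = 42  (B↔C swapped to make it positive)
  edge (7, 7)→(16, 10): d=(9,3) right/bottom  bias=-1
  edge (16, 10)→(8, 12): d=(-8,2) right/bottom  bias=-1
  edge (8, 12)→(7, 7): d=(-1,-5) top-left  bias=+0
    (0,2)@(1, 5): e=[0,70,-28] → ·  [on edge]
    (3,3)@(7, 7): e=[0,42,0] → ·  [on edge]
    (4,4)@(9, 9): e=[12,22,8] → #
    (5,4)@(11, 9): e=[6,18,18] → #
    (6,4)@(13, 9): e=[0,14,28] → ·  [on edge]
    (4,5)@(9, 11): e=[30,6,6] → #
    (6,5)@(13, 11): e=[18,-2,26] → ·
    (9,5)@(19, 11): e=[0,-14,56] → ·  [on edge]
    (4,6)@(9, 13): e=[48,-10,4] → ·
    (5,6)@(11, 13): e=[42,-14,14] → ·
  covered (4 px):
    · · · · · · · · · · ·
    · · · · · · · · · · ·
    · · · · · · · · · · ·
    · · · · · · · · · · ·
    · · · · # # · · · · ·
    · · · · # # · · · · ·
    · · · · · · · · · · ·
    · · · · · · · · · · ·
T2:
  2·area = 30
  edge (1, 15)→(8, 0): d=(7,-15) top-left  bias=+0
  edge (8, 0)→(10, 0): d=(2,0) top-left  bias=+0
  edge (10, 0)→(1, 15): d=(-9,15) right/bottom  bias=-1
    (4,0)@(9, 1): e=[22,2,6] → #
    (5,0)@(11, 1): e=[52,2,-24] → ·
    (3,1)@(7, 3): e=[6,6,18] → #
    (4,1)@(9, 3): e=[36,6,-12] → ·
    (3,2)@(7, 5): e=[20,10,0] → ·  [on edge]
    (2,3)@(5, 7): e=[4,14,12] → #
    (3,3)@(7, 7): e=[34,14,-18] → ·
    (2,4)@(5, 9): e=[18,18,-6] → ·
    (1,5)@(3, 11): e=[2,22,6] → #
    (2,5)@(5, 11): e=[32,22,-24] → ·
    (1,6)@(3, 13): e=[16,26,-12] → ·
    (0,7)@(1, 15): e=[0,30,0] → ·  [on edge]
  covered (4 px):
    · · · · # · · · · · ·
    · · · # · · · · · · ·
    · · · · · · · · · · ·
    · · # · · · · · · · ·
    · · · · · · · · · · ·
    · # · · · · · · · · ·
    · · · · · · · · · · ·
    · · · · · · · · · · ·
T3:
  2·area = 72
  edge (2, 4)→(21, 11): d=(19,7) right/bottom  bias=-1
  edge (21, 11)→(8, 10): d=(-13,-1) top-left  bias=+0
  edge (8, 10)→(2, 4): d=(-6,-6) top-left  bias=+0
    (0,1)@(1, 3): e=[-12,84,0] → ·  [on edge]
    (1,2)@(3, 5): e=[12,60,0] → #  [on edge]
    (2,2)@(5, 5): e=[-2,62,12] → ·
    (1,3)@(3, 7): e=[50,34,-12] → ·
    (2,3)@(5, 7): e=[36,36,0] → #  [on edge]
    (3,3)@(7, 7): e=[22,38,12] → #
    (4,3)@(9, 7): e=[8,40,24] → #
    (5,3)@(11, 7): e=[-6,42,36] → ·
    (2,4)@(5, 9): e=[74,10,-12] → ·
    (3,4)@(7, 9): e=[60,12,0] → #  [on edge]
    (5,4)@(11, 9): e=[32,16,24] → #
    (6,4)@(13, 9): e=[18,18,36] → #
    (4,5)@(9, 11): e=[84,-12,0] → ·  [on edge]
    (10,5)@(21, 11): e=[0,0,72] → ·  [on edge]
    (5,6)@(11, 13): e=[108,-36,0] → ·  [on edge]
    (6,7)@(13, 15): e=[132,-60,0] → ·  [on edge]
  covered (9 px):
    · · · · · · · · · · ·
    · · · · · · · · · · ·
    · # · · · · · · · · ·
    · · # # # · · · · · ·
    · · · # # # # # · · ·
    · · · · · · · · · · ·
    · · · · · · · · · · ·
    · · · · · · · · · · ·

Final: [11,17,14]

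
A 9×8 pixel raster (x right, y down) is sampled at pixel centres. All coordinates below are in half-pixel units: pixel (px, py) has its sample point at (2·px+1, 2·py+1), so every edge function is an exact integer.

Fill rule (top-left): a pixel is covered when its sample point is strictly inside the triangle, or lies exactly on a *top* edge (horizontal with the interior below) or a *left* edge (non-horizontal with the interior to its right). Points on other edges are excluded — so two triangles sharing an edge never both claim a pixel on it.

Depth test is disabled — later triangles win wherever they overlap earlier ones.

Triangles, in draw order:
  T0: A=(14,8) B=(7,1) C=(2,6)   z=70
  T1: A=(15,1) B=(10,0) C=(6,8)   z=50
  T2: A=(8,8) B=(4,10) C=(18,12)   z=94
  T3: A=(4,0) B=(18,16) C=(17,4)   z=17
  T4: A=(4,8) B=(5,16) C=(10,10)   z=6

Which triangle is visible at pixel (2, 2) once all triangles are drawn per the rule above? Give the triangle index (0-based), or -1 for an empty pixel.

T0:
  2·area = 70  (B↔C swapped to make it positive)
  edge (14, 8)→(2, 6): d=(-12,-2) top-left  bias=+0
  edge (2, 6)→(7, 1): d=(5,-5) top-left  bias=+0
  edge (7, 1)→(14, 8): d=(7,7) right/bottom  bias=-1
    (3,0)@(7, 1): e=[70,0,0] → ·  [on edge]
    (2,1)@(5, 3): e=[42,0,28] → █  [on edge]
    (3,1)@(7, 3): e=[46,10,14] → █
    (4,1)@(9, 3): e=[50,20,0] → ·  [on edge]
    (1,2)@(3, 5): e=[14,0,56] → █  [on edge]
    (4,2)@(9, 5): e=[26,30,14] → █
    (5,2)@(11, 5): e=[30,40,0] → ·  [on edge]
    (0,3)@(1, 7): e=[-14,0,84] → ·  [on edge]
    (1,3)@(3, 7): e=[-10,10,70] → ·
    (2,3)@(5, 7): e=[-6,20,56] → ·
    (3,3)@(7, 7): e=[-2,30,42] → ·
    (4,3)@(9, 7): e=[2,40,28] → █
    (6,3)@(13, 7): e=[10,60,0] → ·  [on edge]
    (7,4)@(15, 9): e=[-10,80,0] → ·  [on edge]
    (8,5)@(17, 11): e=[-30,100,0] → ·  [on edge]
  covered (8 px):
    · · · · · · · · ·
    · · █ █ · · · · ·
    · █ █ █ █ · · · ·
    · · · · █ █ · · ·
    · · · · · · · · ·
    · · · · · · · · ·
    · · · · · · · · ·
    · · · · · · · · ·
T1:
  2·area = 44  (B↔C swapped to make it positive)
  edge (15, 1)→(6, 8): d=(-9,7) right/bottom  bias=-1
  edge (6, 8)→(10, 0): d=(4,-8) top-left  bias=+0
  edge (10, 0)→(15, 1): d=(5,1) right/bottom  bias=-1
    (5,0)@(11, 1): e=[28,12,4] → █
    (6,0)@(13, 1): e=[14,28,2] → █
    (7,0)@(15, 1): e=[0,44,0] → ·  [on edge]
    (4,1)@(9, 3): e=[24,4,16] → █
    (6,1)@(13, 3): e=[-4,36,12] → ·
    (4,2)@(9, 5): e=[6,12,26] → █
    (5,2)@(11, 5): e=[-8,28,24] → ·
    (3,3)@(7, 7): e=[2,4,38] → █
    (4,3)@(9, 7): e=[-12,20,36] → ·
    (3,4)@(7, 9): e=[-16,12,48] → ·
  covered (6 px):
    · · · · · █ █ · ·
    · · · · █ █ · · ·
    · · · · █ · · · ·
    · · · █ · · · · ·
    · · · · · · · · ·
    · · · · · · · · ·
    · · · · · · · · ·
    · · · · · · · · ·
T2:
  2·area = 36  (B↔C swapped to make it positive)
  edge (8, 8)→(18, 12): d=(10,4) right/bottom  bias=-1
  edge (18, 12)→(4, 10): d=(-14,-2) top-left  bias=+0
  edge (4, 10)→(8, 8): d=(4,-2) top-left  bias=+0
    (3,4)@(7, 9): e=[14,20,2] → █
    (4,4)@(9, 9): e=[6,24,6] → █
    (5,4)@(11, 9): e=[-2,28,10] → ·
    (3,5)@(7, 11): e=[34,-8,10] → ·
    (4,5)@(9, 11): e=[26,-4,14] → ·
    (5,5)@(11, 11): e=[18,0,18] → █  [on edge]
    (6,5)@(13, 11): e=[10,4,22] → █
    (7,5)@(15, 11): e=[2,8,26] → █
    (8,5)@(17, 11): e=[-6,12,30] → ·
    (5,6)@(11, 13): e=[38,-28,26] → ·
    (6,6)@(13, 13): e=[30,-24,30] → ·
    (7,6)@(15, 13): e=[22,-20,34] → ·
  covered (5 px):
    · · · · · · · · ·
    · · · · · · · · ·
    · · · · · · · · ·
    · · · · · · · · ·
    · · · █ █ · · · ·
    · · · · · █ █ █ ·
    · · · · · · · · ·
    · · · · · · · · ·
T3:
  2·area = 152  (B↔C swapped to make it positive)
  edge (4, 0)→(17, 4): d=(13,4) right/bottom  bias=-1
  edge (17, 4)→(18, 16): d=(1,12) right/bottom  bias=-1
  edge (18, 16)→(4, 0): d=(-14,-16) top-left  bias=+0
    (2,0)@(5, 1): e=[9,141,2] → █
    (3,0)@(7, 1): e=[1,117,34] → █
    (4,0)@(9, 1): e=[-7,93,66] → ·
    (2,1)@(5, 3): e=[35,143,-26] → ·
    (3,1)@(7, 3): e=[27,119,6] → █
    (4,1)@(9, 3): e=[19,95,38] → █
    (5,1)@(11, 3): e=[11,71,70] → █
    (6,1)@(13, 3): e=[3,47,102] → █
    (7,1)@(15, 3): e=[-5,23,134] → ·
    (3,2)@(7, 5): e=[53,121,-22] → ·
    (4,2)@(9, 5): e=[45,97,10] → █
    (7,2)@(15, 5): e=[21,25,106] → █
  covered (21 px):
    · · █ █ · · · · ·
    · · · █ █ █ █ · ·
    · · · · █ █ █ █ █
    · · · · · █ █ █ █
    · · · · · · █ █ █
    · · · · · · · █ █
    · · · · · · · · █
    · · · · · · · · ·
T4:
  2·area = 46  (B↔C swapped to make it positive)
  edge (4, 8)→(10, 10): d=(6,2) right/bottom  bias=-1
  edge (10, 10)→(5, 16): d=(-5,6) right/bottom  bias=-1
  edge (5, 16)→(4, 8): d=(-1,-8) top-left  bias=+0
    (0,3)@(1, 7): e=[0,69,-23] → ·  [on edge]
    (2,4)@(5, 9): e=[4,35,7] → █
    (3,4)@(7, 9): e=[0,23,23] → ·  [on edge]
    (2,5)@(5, 11): e=[16,25,5] → █
    (3,5)@(7, 11): e=[12,13,21] → █
    (4,5)@(9, 11): e=[8,1,37] → █
    (5,5)@(11, 11): e=[4,-11,53] → ·
    (6,5)@(13, 11): e=[0,-23,69] → ·  [on edge]
    (2,6)@(5, 13): e=[28,15,3] → █
    (4,6)@(9, 13): e=[20,-9,35] → ·
    (2,7)@(5, 15): e=[40,5,1] → █
    (3,7)@(7, 15): e=[36,-7,17] → ·
  covered (7 px):
    · · · · · · · · ·
    · · · · · · · · ·
    · · · · · · · · ·
    · · · · · · · · ·
    · · █ · · · · · ·
    · · █ █ █ · · · ·
    · · █ █ · · · · ·
    · · █ · · · · · ·

Z-buffer (winner per pixel, '.' = empty):
  . . 3 3 . 1 1 . .
  . . 0 3 3 3 3 . .
  . 0 0 0 3 3 3 3 3
  . . . 1 0 3 3 3 3
  . . 4 2 2 . 3 3 3
  . . 4 4 4 2 2 3 3
  . . 4 4 . . . . 3
  . . 4 . . . . . .

Result: 0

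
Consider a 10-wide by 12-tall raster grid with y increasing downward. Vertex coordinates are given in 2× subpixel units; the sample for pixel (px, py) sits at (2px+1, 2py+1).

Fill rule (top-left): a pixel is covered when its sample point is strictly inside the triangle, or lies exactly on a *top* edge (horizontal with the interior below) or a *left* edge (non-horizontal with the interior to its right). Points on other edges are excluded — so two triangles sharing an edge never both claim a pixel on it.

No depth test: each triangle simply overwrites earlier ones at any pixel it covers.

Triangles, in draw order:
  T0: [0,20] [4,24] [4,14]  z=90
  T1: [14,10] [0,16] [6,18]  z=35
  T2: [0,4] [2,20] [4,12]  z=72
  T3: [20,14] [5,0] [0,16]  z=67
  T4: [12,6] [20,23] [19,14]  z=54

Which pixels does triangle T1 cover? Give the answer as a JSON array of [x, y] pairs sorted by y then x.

T0:
  2·area = 40  (B↔C swapped to make it positive)
  edge (0, 20)→(4, 14): d=(4,-6) top-left  bias=+0
  edge (4, 14)→(4, 24): d=(0,10) right/bottom  bias=-1
  edge (4, 24)→(0, 20): d=(-4,-4) top-left  bias=+0
    (1,8)@(3, 17): e=[6,10,24] → #
    (2,8)@(5, 17): e=[18,-10,32] → ·
    (0,9)@(1, 19): e=[2,30,8] → #
    (2,9)@(5, 19): e=[26,-10,24] → ·
    (0,10)@(1, 21): e=[10,30,0] → #  [on edge]
    (2,10)@(5, 21): e=[34,-10,16] → ·
    (0,11)@(1, 23): e=[18,30,-8] → ·
    (1,11)@(3, 23): e=[30,10,0] → #  [on edge]
    (2,11)@(5, 23): e=[42,-10,8] → ·
  covered (6 px):
    · · · · · · · · · ·
    · · · · · · · · · ·
    · · · · · · · · · ·
    · · · · · · · · · ·
    · · · · · · · · · ·
    · · · · · · · · · ·
    · · · · · · · · · ·
    · · · · · · · · · ·
    · # · · · · · · · ·
    # # · · · · · · · ·
    # # · · · · · · · ·
    · # · · · · · · · ·
T1:
  2·area = 64  (B↔C swapped to make it positive)
  edge (14, 10)→(6, 18): d=(-8,8) right/bottom  bias=-1
  edge (6, 18)→(0, 16): d=(-6,-2) top-left  bias=+0
  edge (0, 16)→(14, 10): d=(14,-6) top-left  bias=+0
    (9,2)@(19, 5): e=[0,104,-40] → ·  [on edge]
    (8,3)@(17, 7): e=[0,88,-24] → ·  [on edge]
    (7,4)@(15, 9): e=[0,72,-8] → ·  [on edge]
    (6,5)@(13, 11): e=[0,56,8] → ·  [on edge]
    (3,6)@(7, 13): e=[32,32,0] → #  [on edge]
    (4,6)@(9, 13): e=[16,36,12] → #
    (5,6)@(11, 13): e=[0,40,24] → ·  [on edge]
    (1,7)@(3, 15): e=[48,12,4] → #
    (2,7)@(5, 15): e=[32,16,16] → #
    (4,7)@(9, 15): e=[0,24,40] → ·  [on edge]
    (1,8)@(3, 17): e=[32,0,32] → #  [on edge]
    (3,8)@(7, 17): e=[0,8,56] → ·  [on edge]
    (2,9)@(5, 19): e=[0,-8,72] → ·  [on edge]
    (4,9)@(9, 19): e=[-32,0,96] → ·  [on edge]
    (1,10)@(3, 21): e=[0,-24,88] → ·  [on edge]
    (7,10)@(15, 21): e=[-96,0,160] → ·  [on edge]
    (0,11)@(1, 23): e=[0,-40,104] → ·  [on edge]
  covered (7 px):
    · · · · · · · · · ·
    · · · · · · · · · ·
    · · · · · · · · · ·
    · · · · · · · · · ·
    · · · · · · · · · ·
    · · · · · · · · · ·
    · · · # # · · · · ·
    · # # # · · · · · ·
    · # # · · · · · · ·
    · · · · · · · · · ·
    · · · · · · · · · ·
    · · · · · · · · · ·
T2:
  2·area = 48  (B↔C swapped to make it positive)
  edge (0, 4)→(4, 12): d=(4,8) right/bottom  bias=-1
  edge (4, 12)→(2, 20): d=(-2,8) right/bottom  bias=-1
  edge (2, 20)→(0, 4): d=(-2,-16) top-left  bias=+0
    (0,3)@(1, 7): e=[4,34,10] → #
    (1,3)@(3, 7): e=[-12,18,42] → ·
    (0,4)@(1, 9): e=[12,30,6] → #
    (1,4)@(3, 9): e=[-4,14,38] → ·
    (0,5)@(1, 11): e=[20,26,2] → #
    (1,5)@(3, 11): e=[4,10,34] → #
    (2,5)@(5, 11): e=[-12,-6,66] → ·
    (0,6)@(1, 13): e=[28,22,-2] → ·
    (1,6)@(3, 13): e=[12,6,30] → #
    (2,6)@(5, 13): e=[-4,-10,62] → ·
    (1,7)@(3, 15): e=[20,2,26] → #
    (2,7)@(5, 15): e=[4,-14,58] → ·
  covered (6 px):
    · · · · · · · · · ·
    · · · · · · · · · ·
    · · · · · · · · · ·
    # · · · · · · · · ·
    # · · · · · · · · ·
    # # · · · · · · · ·
    · # · · · · · · · ·
    · # · · · · · · · ·
    · · · · · · · · · ·
    · · · · · · · · · ·
    · · · · · · · · · ·
    · · · · · · · · · ·
T3:
  2·area = 310  (B↔C swapped to make it positive)
  edge (20, 14)→(0, 16): d=(-20,2) right/bottom  bias=-1
  edge (0, 16)→(5, 0): d=(5,-16) top-left  bias=+0
  edge (5, 0)→(20, 14): d=(15,14) right/bottom  bias=-1
    (2,0)@(5, 1): e=[290,5,15] → #
    (3,0)@(7, 1): e=[286,37,-13] → ·
    (2,1)@(5, 3): e=[250,15,45] → #
    (3,1)@(7, 3): e=[246,47,17] → #
    (4,1)@(9, 3): e=[242,79,-11] → ·
    (2,2)@(5, 5): e=[210,25,75] → #
    (4,2)@(9, 5): e=[202,89,19] → #
    (5,2)@(11, 5): e=[198,121,-9] → ·
    (1,3)@(3, 7): e=[174,3,133] → #
    (5,3)@(11, 7): e=[158,131,21] → #
    (6,3)@(13, 7): e=[154,163,-7] → ·
    (1,4)@(3, 9): e=[134,13,163] → #
  covered (38 px):
    · · # · · · · · · ·
    · · # # · · · · · ·
    · · # # # · · · · ·
    · # # # # # · · · ·
    · # # # # # # · · ·
    · # # # # # # # · ·
    # # # # # # # # # ·
    # # # # # · · · · ·
    · · · · · · · · · ·
    · · · · · · · · · ·
    · · · · · · · · · ·
    · · · · · · · · · ·
T4:
  2·area = 55  (B↔C swapped to make it positive)
  edge (12, 6)→(19, 14): d=(7,8) right/bottom  bias=-1
  edge (19, 14)→(20, 23): d=(1,9) right/bottom  bias=-1
  edge (20, 23)→(12, 6): d=(-8,-17) top-left  bias=+0
    (7,5)@(15, 11): e=[11,33,11] → #
    (8,5)@(17, 11): e=[-5,15,45] → ·
    (7,6)@(15, 13): e=[25,35,-5] → ·
    (8,6)@(17, 13): e=[9,17,29] → #
    (9,6)@(19, 13): e=[-7,-1,63] → ·
    (8,7)@(17, 15): e=[23,19,13] → #
    (9,7)@(19, 15): e=[7,1,47] → #
    (8,8)@(17, 17): e=[37,21,-3] → ·
    (9,8)@(19, 17): e=[21,3,31] → #
    (9,9)@(19, 19): e=[35,5,15] → #
    (9,10)@(19, 21): e=[49,7,-1] → ·
  covered (6 px):
    · · · · · · · · · ·
    · · · · · · · · · ·
    · · · · · · · · · ·
    · · · · · · · · · ·
    · · · · · · · · · ·
    · · · · · · · # · ·
    · · · · · · · · # ·
    · · · · · · · · # #
    · · · · · · · · · #
    · · · · · · · · · #
    · · · · · · · · · ·
    · · · · · · · · · ·

Answer: [[3,6],[4,6],[1,7],[2,7],[3,7],[1,8],[2,8]]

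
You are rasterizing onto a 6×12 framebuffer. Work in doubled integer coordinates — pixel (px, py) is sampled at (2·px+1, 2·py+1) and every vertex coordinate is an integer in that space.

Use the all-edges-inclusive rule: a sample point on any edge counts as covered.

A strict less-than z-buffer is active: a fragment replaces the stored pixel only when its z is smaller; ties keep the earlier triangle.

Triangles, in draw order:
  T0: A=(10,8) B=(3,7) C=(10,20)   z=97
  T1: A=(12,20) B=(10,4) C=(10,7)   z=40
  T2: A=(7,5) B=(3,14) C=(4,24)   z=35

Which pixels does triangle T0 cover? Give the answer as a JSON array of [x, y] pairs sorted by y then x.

T0:
  2·area = 84  (B↔C swapped to make it positive)
  edge (10, 8)→(10, 20): d=(0,12) inclusive
  edge (10, 20)→(3, 7): d=(-7,-13) inclusive
  edge (3, 7)→(10, 8): d=(7,1) inclusive
    (1,3)@(3, 7): e=[84,0,0] → █  [on edge]
    (2,3)@(5, 7): e=[60,26,-2] → ·
    (1,4)@(3, 9): e=[84,-14,14] → ·
    (2,4)@(5, 9): e=[60,12,12] → █
    (3,4)@(7, 9): e=[36,38,10] → █
    (4,4)@(9, 9): e=[12,64,8] → █
    (5,4)@(11, 9): e=[-12,90,6] → ·
    (2,5)@(5, 11): e=[60,-2,26] → ·
    (3,5)@(7, 11): e=[36,24,24] → █
    (5,5)@(11, 11): e=[-12,76,20] → ·
    (3,6)@(7, 13): e=[36,10,38] → █
    (5,6)@(11, 13): e=[-12,62,34] → ·
  covered (10 px):
    · · · · · ·
    · · · · · ·
    · · · · · ·
    · █ · · · ·
    · · █ █ █ ·
    · · · █ █ ·
    · · · █ █ ·
    · · · · █ ·
    · · · · █ ·
    · · · · · ·
    · · · · · ·
    · · · · · ·
T1:
  2·area = 6  (B↔C swapped to make it positive)
  edge (12, 20)→(10, 7): d=(-2,-13) inclusive
  edge (10, 7)→(10, 4): d=(0,-3) inclusive
  edge (10, 4)→(12, 20): d=(2,16) inclusive
    (5,6)@(11, 13): e=[1,3,2] → █
    (5,7)@(11, 15): e=[-3,3,6] → ·
  covered (1 px):
    · · · · · ·
    · · · · · ·
    · · · · · ·
    · · · · · ·
    · · · · · ·
    · · · · · ·
    · · · · · █
    · · · · · ·
    · · · · · ·
    · · · · · ·
    · · · · · ·
    · · · · · ·
T2:
  2·area = 49  (B↔C swapped to make it positive)
  edge (7, 5)→(4, 24): d=(-3,19) inclusive
  edge (4, 24)→(3, 14): d=(-1,-10) inclusive
  edge (3, 14)→(7, 5): d=(4,-9) inclusive
    (3,2)@(7, 5): e=[0,49,0] → █  [on edge]
    (4,2)@(9, 5): e=[-38,69,18] → ·
    (3,3)@(7, 7): e=[-6,47,8] → ·
    (2,5)@(5, 11): e=[20,23,6] → █
    (3,5)@(7, 11): e=[-18,43,24] → ·
    (2,6)@(5, 13): e=[14,21,14] → █
    (3,6)@(7, 13): e=[-24,41,32] → ·
    (2,7)@(5, 15): e=[8,19,22] → █
    (3,7)@(7, 15): e=[-30,39,40] → ·
    (2,8)@(5, 17): e=[2,17,30] → █
    (3,8)@(7, 17): e=[-36,37,48] → ·
    (2,9)@(5, 19): e=[-4,15,38] → ·
  covered (5 px):
    · · · · · ·
    · · · · · ·
    · · · █ · ·
    · · · · · ·
    · · · · · ·
    · · █ · · ·
    · · █ · · ·
    · · █ · · ·
    · · █ · · ·
    · · · · · ·
    · · · · · ·
    · · · · · ·

Answer: [[1,3],[2,4],[3,4],[4,4],[3,5],[4,5],[3,6],[4,6],[4,7],[4,8]]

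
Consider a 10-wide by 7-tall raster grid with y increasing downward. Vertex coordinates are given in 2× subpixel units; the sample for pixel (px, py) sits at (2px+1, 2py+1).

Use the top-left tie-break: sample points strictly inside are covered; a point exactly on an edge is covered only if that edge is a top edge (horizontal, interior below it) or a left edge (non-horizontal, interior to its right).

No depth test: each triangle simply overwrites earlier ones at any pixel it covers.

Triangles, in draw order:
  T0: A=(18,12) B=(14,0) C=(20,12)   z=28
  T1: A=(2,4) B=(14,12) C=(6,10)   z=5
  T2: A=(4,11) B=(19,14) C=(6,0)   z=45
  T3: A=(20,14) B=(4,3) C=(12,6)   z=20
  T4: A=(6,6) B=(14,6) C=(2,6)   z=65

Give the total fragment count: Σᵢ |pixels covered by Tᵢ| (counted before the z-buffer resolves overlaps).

T0:
  2·area = 24
  edge (18, 12)→(14, 0): d=(-4,-12) top-left  bias=+0
  edge (14, 0)→(20, 12): d=(6,12) right/bottom  bias=-1
  edge (20, 12)→(18, 12): d=(-2,0) right/bottom  bias=-1
    (7,1)@(15, 3): e=[0,6,18] → X  [on edge]
    (8,1)@(17, 3): e=[24,-18,18] → .
    (7,2)@(15, 5): e=[-8,18,14] → .
    (8,3)@(17, 7): e=[8,6,10] → X
    (9,3)@(19, 7): e=[32,-18,10] → .
    (8,4)@(17, 9): e=[0,18,6] → X  [on edge]
    (9,4)@(19, 9): e=[24,-6,6] → .
    (8,5)@(17, 11): e=[-8,30,2] → .
    (9,5)@(19, 11): e=[16,6,2] → X
    (9,6)@(19, 13): e=[8,18,-2] → .
  covered (4 px):
    . . . . . . . . . .
    . . . . . . . X . .
    . . . . . . . . . .
    . . . . . . . . X .
    . . . . . . . . X .
    . . . . . . . . . X
    . . . . . . . . . .
T1:
  2·area = 40
  edge (2, 4)→(14, 12): d=(12,8) right/bottom  bias=-1
  edge (14, 12)→(6, 10): d=(-8,-2) top-left  bias=+0
  edge (6, 10)→(2, 4): d=(-4,-6) top-left  bias=+0
    (1,2)@(3, 5): e=[4,34,2] → X
    (2,2)@(5, 5): e=[-12,38,14] → .
    (1,3)@(3, 7): e=[28,18,-6] → .
    (2,3)@(5, 7): e=[12,22,6] → X
    (3,3)@(7, 7): e=[-4,26,18] → .
    (2,4)@(5, 9): e=[36,6,-2] → .
    (3,4)@(7, 9): e=[20,10,10] → X
    (4,4)@(9, 9): e=[4,14,22] → X
    (5,4)@(11, 9): e=[-12,18,34] → .
    (3,5)@(7, 11): e=[44,-6,2] → .
    (4,5)@(9, 11): e=[28,-2,14] → .
    (5,5)@(11, 11): e=[12,2,26] → X
  covered (5 px):
    . . . . . . . . . .
    . . . . . . . . . .
    . X . . . . . . . .
    . . X . . . . . . .
    . . . X X . . . . .
    . . . . . X . . . .
    . . . . . . . . . .
T2:
  2·area = 171  (B↔C swapped to make it positive)
  edge (4, 11)→(6, 0): d=(2,-11) top-left  bias=+0
  edge (6, 0)→(19, 14): d=(13,14) right/bottom  bias=-1
  edge (19, 14)→(4, 11): d=(-15,-3) top-left  bias=+0
    (3,1)@(7, 3): e=[17,25,129] → X
    (4,1)@(9, 3): e=[39,-3,135] → .
    (3,2)@(7, 5): e=[21,51,99] → X
    (4,2)@(9, 5): e=[43,23,105] → X
    (5,2)@(11, 5): e=[65,-5,111] → .
    (2,3)@(5, 7): e=[3,105,63] → X
    (5,3)@(11, 7): e=[69,21,81] → X
    (6,3)@(13, 7): e=[91,-7,87] → .
    (2,4)@(5, 9): e=[7,131,33] → X
    (6,4)@(13, 9): e=[95,19,57] → X
    (7,4)@(15, 9): e=[117,-9,63] → .
    (2,5)@(5, 11): e=[11,157,3] → X
  covered (20 px):
    . . . . . . . . . .
    . . . X . . . . . .
    . . . X X . . . . .
    . . X X X X . . . .
    . . X X X X X . . .
    . . X X X X X X . .
    . . . . . . . X X .
T3:
  2·area = 40
  edge (20, 14)→(4, 3): d=(-16,-11) top-left  bias=+0
  edge (4, 3)→(12, 6): d=(8,3) right/bottom  bias=-1
  edge (12, 6)→(20, 14): d=(8,8) right/bottom  bias=-1
    (3,0)@(7, 1): e=[65,-25,0] → .  [on edge]
    (4,1)@(9, 3): e=[55,-15,0] → .  [on edge]
    (3,2)@(7, 5): e=[1,7,32] → X
    (4,2)@(9, 5): e=[23,1,16] → X
    (5,2)@(11, 5): e=[45,-5,0] → .  [on edge]
    (3,3)@(7, 7): e=[-31,23,48] → .
    (4,3)@(9, 7): e=[-9,17,32] → .
    (5,3)@(11, 7): e=[13,11,16] → X
    (6,3)@(13, 7): e=[35,5,0] → .  [on edge]
    (5,4)@(11, 9): e=[-19,27,32] → .
    (6,4)@(13, 9): e=[3,21,16] → X
    (7,4)@(15, 9): e=[25,15,0] → .  [on edge]
    (8,5)@(17, 11): e=[15,25,0] → .  [on edge]
    (9,6)@(19, 13): e=[5,35,0] → .  [on edge]
  covered (4 px):
    . . . . . . . . . .
    . . . . . . . . . .
    . . . X X . . . . .
    . . . . . X . . . .
    . . . . . . X . . .
    . . . . . . . . . .
    . . . . . . . . . .
T4:
  degenerate (2·area = 0) — covers nothing

Result: 33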